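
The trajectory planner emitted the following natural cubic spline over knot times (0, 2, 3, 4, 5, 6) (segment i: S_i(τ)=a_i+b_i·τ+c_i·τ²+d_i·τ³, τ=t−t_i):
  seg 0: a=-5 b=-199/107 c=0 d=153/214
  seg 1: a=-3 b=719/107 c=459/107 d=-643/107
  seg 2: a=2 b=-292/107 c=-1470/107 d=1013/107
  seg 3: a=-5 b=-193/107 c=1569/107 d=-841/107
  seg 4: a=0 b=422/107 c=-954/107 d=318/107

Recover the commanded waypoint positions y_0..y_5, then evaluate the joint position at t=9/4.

y_0=-5 y_1=-3 y_2=2 y_3=-5 y_4=0 y_5=-2
S(9/4) = -7847/6848

y_0 = S_0(0) = a_0 = -5
y_1 = S_1(0) = a_1 = -3
y_2 = S_2(0) = a_2 = 2
y_3 = S_3(0) = a_3 = -5
y_4 = S_4(0) = a_4 = 0
y_5 = S_4(1) = -2
t_q=9/4 is in segment 1 (τ=1/4); S_1(τ)=-7847/6848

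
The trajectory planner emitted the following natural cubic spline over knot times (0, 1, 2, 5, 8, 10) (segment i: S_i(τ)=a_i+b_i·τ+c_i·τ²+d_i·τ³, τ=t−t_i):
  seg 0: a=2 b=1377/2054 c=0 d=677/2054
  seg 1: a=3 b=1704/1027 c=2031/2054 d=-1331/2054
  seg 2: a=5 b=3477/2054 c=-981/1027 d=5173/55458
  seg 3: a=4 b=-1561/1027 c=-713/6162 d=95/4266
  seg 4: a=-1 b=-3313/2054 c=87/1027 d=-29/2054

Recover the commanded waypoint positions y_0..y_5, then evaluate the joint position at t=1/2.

y_0 = S_0(0) = a_0 = 2
y_1 = S_1(0) = a_1 = 3
y_2 = S_2(0) = a_2 = 5
y_3 = S_3(0) = a_3 = 4
y_4 = S_4(0) = a_4 = -1
y_5 = S_4(2) = -4
t_q=1/2 is in segment 0 (τ=1/2); S_0(τ)=39049/16432

y_0=2 y_1=3 y_2=5 y_3=4 y_4=-1 y_5=-4
S(1/2) = 39049/16432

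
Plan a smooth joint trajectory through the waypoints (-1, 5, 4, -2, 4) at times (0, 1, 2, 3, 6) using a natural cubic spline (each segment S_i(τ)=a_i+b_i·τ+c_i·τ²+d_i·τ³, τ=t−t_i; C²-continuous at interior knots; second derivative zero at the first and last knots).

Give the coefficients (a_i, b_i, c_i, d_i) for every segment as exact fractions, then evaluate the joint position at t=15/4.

  seg 0: a=-1 b=865/116 c=0 d=-169/116
  seg 1: a=5 b=179/58 c=-507/116 d=33/116
  seg 2: a=4 b=-557/116 c=-102/29 d=269/116
  seg 3: a=-2 b=-283/58 c=399/116 d=-133/348
S(15/4) = -28849/7424

Δ: Δ0=6, Δ1=-1, Δ2=-6, Δ3=2
row 1: diag=4, rhs=-42; c'=1/4, d'=-21/2
row 2: denom=4−1·1/4=15/4; d'=(-30−1·-21/2)/(15/4)=-26/5
row 3: denom=8−1·4/15=116/15; d'=(48−1·-26/5)/(116/15)=399/58
back: M3=399/58
back: M2=-26/5−4/15·399/58=-204/29
back: M1=-21/2−1/4·-204/29=-507/58
M: M0=0, M1=-507/58, M2=-204/29, M3=399/58, M4=0
seg 0: a=-1, c=M0/2=0, d=(M1−M0)/(6·1)=-169/116, b=Δ0−h0·(2M0+M1)/6=865/116
seg 1: a=5, c=M1/2=-507/116, d=(M2−M1)/(6·1)=33/116, b=Δ1−h1·(2M1+M2)/6=179/58
seg 2: a=4, c=M2/2=-102/29, d=(M3−M2)/(6·1)=269/116, b=Δ2−h2·(2M2+M3)/6=-557/116
seg 3: a=-2, c=M3/2=399/116, d=(M4−M3)/(6·3)=-133/348, b=Δ3−h3·(2M3+M4)/6=-283/58
t_q=15/4 → seg 3, τ=3/4; S=-2+-283/58·τ+399/116·τ²+-133/348·τ³=-28849/7424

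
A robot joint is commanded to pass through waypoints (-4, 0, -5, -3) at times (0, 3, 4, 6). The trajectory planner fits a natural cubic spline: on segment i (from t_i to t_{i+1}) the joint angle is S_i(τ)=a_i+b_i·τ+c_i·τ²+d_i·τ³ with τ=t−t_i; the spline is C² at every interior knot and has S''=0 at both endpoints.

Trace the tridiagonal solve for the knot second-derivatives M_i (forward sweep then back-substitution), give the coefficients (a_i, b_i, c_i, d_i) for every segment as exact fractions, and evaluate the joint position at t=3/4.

  seg 0: a=-4 b=584/141 c=0 d=-44/141
  seg 1: a=0 b=-604/141 c=-132/47 d=295/141
  seg 2: a=-5 b=-511/141 c=163/47 d=-163/282
S(3/4) = -771/752

Δ: Δ0=4/3, Δ1=-5, Δ2=1
row 1: diag=8, rhs=-38; c'=1/8, d'=-19/4
row 2: denom=6−1·1/8=47/8; d'=(36−1·-19/4)/(47/8)=326/47
back: M2=326/47
back: M1=-19/4−1/8·326/47=-264/47
M: M0=0, M1=-264/47, M2=326/47, M3=0
seg 0: a=-4, c=M0/2=0, d=(M1−M0)/(6·3)=-44/141, b=Δ0−h0·(2M0+M1)/6=584/141
seg 1: a=0, c=M1/2=-132/47, d=(M2−M1)/(6·1)=295/141, b=Δ1−h1·(2M1+M2)/6=-604/141
seg 2: a=-5, c=M2/2=163/47, d=(M3−M2)/(6·2)=-163/282, b=Δ2−h2·(2M2+M3)/6=-511/141
t_q=3/4 → seg 0, τ=3/4; S=-4+584/141·τ+0·τ²+-44/141·τ³=-771/752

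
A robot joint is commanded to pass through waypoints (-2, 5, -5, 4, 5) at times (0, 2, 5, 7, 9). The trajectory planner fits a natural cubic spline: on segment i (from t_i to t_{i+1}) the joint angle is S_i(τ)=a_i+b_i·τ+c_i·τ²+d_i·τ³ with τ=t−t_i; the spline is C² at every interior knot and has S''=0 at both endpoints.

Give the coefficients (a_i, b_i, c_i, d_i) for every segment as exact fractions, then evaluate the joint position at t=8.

  seg 0: a=-2 b=2903/516 c=0 d=-1097/2064
  seg 1: a=5 b=-97/129 c=-1097/344 d=267/344
  seg 2: a=-5 b=1105/1032 c=653/172 d=-4297/4128
  seg 3: a=4 b=1943/516 c=-1685/688 d=1685/4128
S(8) = 7877/1376

Δ: Δ0=7/2, Δ1=-10/3, Δ2=9/2, Δ3=1/2
row 1: diag=10, rhs=-41; c'=3/10, d'=-41/10
row 2: denom=10−3·3/10=91/10; d'=(47−3·-41/10)/(91/10)=593/91
row 3: denom=8−2·20/91=688/91; d'=(-24−2·593/91)/(688/91)=-1685/344
back: M3=-1685/344
back: M2=593/91−20/91·-1685/344=653/86
back: M1=-41/10−3/10·653/86=-1097/172
M: M0=0, M1=-1097/172, M2=653/86, M3=-1685/344, M4=0
seg 0: a=-2, c=M0/2=0, d=(M1−M0)/(6·2)=-1097/2064, b=Δ0−h0·(2M0+M1)/6=2903/516
seg 1: a=5, c=M1/2=-1097/344, d=(M2−M1)/(6·3)=267/344, b=Δ1−h1·(2M1+M2)/6=-97/129
seg 2: a=-5, c=M2/2=653/172, d=(M3−M2)/(6·2)=-4297/4128, b=Δ2−h2·(2M2+M3)/6=1105/1032
seg 3: a=4, c=M3/2=-1685/688, d=(M4−M3)/(6·2)=1685/4128, b=Δ3−h3·(2M3+M4)/6=1943/516
t_q=8 → seg 3, τ=1; S=4+1943/516·τ+-1685/688·τ²+1685/4128·τ³=7877/1376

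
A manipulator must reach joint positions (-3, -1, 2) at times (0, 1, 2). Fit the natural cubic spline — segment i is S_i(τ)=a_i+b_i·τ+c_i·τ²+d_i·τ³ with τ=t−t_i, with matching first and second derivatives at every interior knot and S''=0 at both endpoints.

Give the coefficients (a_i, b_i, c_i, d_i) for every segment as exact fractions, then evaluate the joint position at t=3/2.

Δ: Δ0=2, Δ1=3
row 1: diag=4, rhs=6; c'=1/4, d'=3/2
back: M1=3/2
M: M0=0, M1=3/2, M2=0
seg 0: a=-3, c=M0/2=0, d=(M1−M0)/(6·1)=1/4, b=Δ0−h0·(2M0+M1)/6=7/4
seg 1: a=-1, c=M1/2=3/4, d=(M2−M1)/(6·1)=-1/4, b=Δ1−h1·(2M1+M2)/6=5/2
t_q=3/2 → seg 1, τ=1/2; S=-1+5/2·τ+3/4·τ²+-1/4·τ³=13/32

  seg 0: a=-3 b=7/4 c=0 d=1/4
  seg 1: a=-1 b=5/2 c=3/4 d=-1/4
S(3/2) = 13/32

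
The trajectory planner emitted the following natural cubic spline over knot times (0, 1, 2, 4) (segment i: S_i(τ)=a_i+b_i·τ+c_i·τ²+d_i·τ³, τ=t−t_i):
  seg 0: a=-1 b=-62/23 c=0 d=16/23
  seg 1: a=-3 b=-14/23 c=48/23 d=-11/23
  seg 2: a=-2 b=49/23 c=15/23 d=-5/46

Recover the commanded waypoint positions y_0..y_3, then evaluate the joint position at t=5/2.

y_0 = S_0(0) = a_0 = -1
y_1 = S_1(0) = a_1 = -3
y_2 = S_2(0) = a_2 = -2
y_3 = S_2(2) = 4
t_q=5/2 is in segment 2 (τ=1/2); S_2(τ)=-289/368

y_0=-1 y_1=-3 y_2=-2 y_3=4
S(5/2) = -289/368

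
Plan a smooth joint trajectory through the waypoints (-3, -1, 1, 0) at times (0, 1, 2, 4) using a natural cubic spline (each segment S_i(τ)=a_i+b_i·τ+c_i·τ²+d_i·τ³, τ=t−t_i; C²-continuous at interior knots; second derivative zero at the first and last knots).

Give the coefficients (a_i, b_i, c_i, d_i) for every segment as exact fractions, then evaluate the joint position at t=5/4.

Δ: Δ0=2, Δ1=2, Δ2=-1/2
row 1: diag=4, rhs=0; c'=1/4, d'=0
row 2: denom=6−1·1/4=23/4; d'=(-15−1·0)/(23/4)=-60/23
back: M2=-60/23
back: M1=0−1/4·-60/23=15/23
M: M0=0, M1=15/23, M2=-60/23, M3=0
seg 0: a=-3, c=M0/2=0, d=(M1−M0)/(6·1)=5/46, b=Δ0−h0·(2M0+M1)/6=87/46
seg 1: a=-1, c=M1/2=15/46, d=(M2−M1)/(6·1)=-25/46, b=Δ1−h1·(2M1+M2)/6=51/23
seg 2: a=1, c=M2/2=-30/23, d=(M3−M2)/(6·2)=5/23, b=Δ2−h2·(2M2+M3)/6=57/46
t_q=5/4 → seg 1, τ=1/4; S=-1+51/23·τ+15/46·τ²+-25/46·τ³=-1277/2944

  seg 0: a=-3 b=87/46 c=0 d=5/46
  seg 1: a=-1 b=51/23 c=15/46 d=-25/46
  seg 2: a=1 b=57/46 c=-30/23 d=5/23
S(5/4) = -1277/2944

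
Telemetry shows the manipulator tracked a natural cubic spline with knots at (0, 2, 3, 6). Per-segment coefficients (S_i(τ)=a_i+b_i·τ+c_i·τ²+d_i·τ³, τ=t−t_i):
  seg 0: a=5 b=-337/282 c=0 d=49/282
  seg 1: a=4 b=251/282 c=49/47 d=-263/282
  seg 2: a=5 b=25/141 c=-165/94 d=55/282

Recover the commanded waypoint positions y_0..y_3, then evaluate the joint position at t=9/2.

y_0 = S_0(0) = a_0 = 5
y_1 = S_1(0) = a_1 = 4
y_2 = S_2(0) = a_2 = 5
y_3 = S_2(3) = -5
t_q=9/2 is in segment 2 (τ=3/2); S_2(τ)=1485/752

y_0=5 y_1=4 y_2=5 y_3=-5
S(9/2) = 1485/752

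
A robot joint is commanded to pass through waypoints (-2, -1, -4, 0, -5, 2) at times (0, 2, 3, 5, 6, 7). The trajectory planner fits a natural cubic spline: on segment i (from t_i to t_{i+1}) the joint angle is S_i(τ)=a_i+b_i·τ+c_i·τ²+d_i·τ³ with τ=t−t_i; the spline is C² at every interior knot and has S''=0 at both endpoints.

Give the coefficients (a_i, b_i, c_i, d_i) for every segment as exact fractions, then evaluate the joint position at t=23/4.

  seg 0: a=-2 b=3197/1418 c=0 d=-311/709
  seg 1: a=-1 b=-4267/1418 c=-1866/709 d=3745/1418
  seg 2: a=-4 b=-248/709 c=7503/1418 d=-5837/2836
  seg 3: a=0 b=-2753/709 c=-5004/709 d=4212/709
  seg 4: a=-5 b=-125/709 c=7632/709 d=-2544/709
S(23/4) = -49641/11344

Δ: Δ0=1/2, Δ1=-3, Δ2=2, Δ3=-5, Δ4=7
row 1: diag=6, rhs=-21; c'=1/6, d'=-7/2
row 2: denom=6−1·1/6=35/6; d'=(30−1·-7/2)/(35/6)=201/35
row 3: denom=6−2·12/35=186/35; d'=(-42−2·201/35)/(186/35)=-312/31
row 4: denom=4−1·35/186=709/186; d'=(72−1·-312/31)/(709/186)=15264/709
back: M4=15264/709
back: M3=-312/31−35/186·15264/709=-10008/709
back: M2=201/35−12/35·-10008/709=7503/709
back: M1=-7/2−1/6·7503/709=-3732/709
M: M0=0, M1=-3732/709, M2=7503/709, M3=-10008/709, M4=15264/709, M5=0
seg 0: a=-2, c=M0/2=0, d=(M1−M0)/(6·2)=-311/709, b=Δ0−h0·(2M0+M1)/6=3197/1418
seg 1: a=-1, c=M1/2=-1866/709, d=(M2−M1)/(6·1)=3745/1418, b=Δ1−h1·(2M1+M2)/6=-4267/1418
seg 2: a=-4, c=M2/2=7503/1418, d=(M3−M2)/(6·2)=-5837/2836, b=Δ2−h2·(2M2+M3)/6=-248/709
seg 3: a=0, c=M3/2=-5004/709, d=(M4−M3)/(6·1)=4212/709, b=Δ3−h3·(2M3+M4)/6=-2753/709
seg 4: a=-5, c=M4/2=7632/709, d=(M5−M4)/(6·1)=-2544/709, b=Δ4−h4·(2M4+M5)/6=-125/709
t_q=23/4 → seg 3, τ=3/4; S=0+-2753/709·τ+-5004/709·τ²+4212/709·τ³=-49641/11344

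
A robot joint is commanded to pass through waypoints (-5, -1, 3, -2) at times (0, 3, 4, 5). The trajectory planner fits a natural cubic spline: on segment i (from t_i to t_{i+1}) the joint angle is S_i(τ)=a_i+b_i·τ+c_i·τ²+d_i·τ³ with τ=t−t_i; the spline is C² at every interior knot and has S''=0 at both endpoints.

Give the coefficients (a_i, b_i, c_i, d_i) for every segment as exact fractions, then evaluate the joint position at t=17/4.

  seg 0: a=-5 b=-53/93 c=0 d=59/279
  seg 1: a=-1 b=478/93 c=59/31 d=-283/93
  seg 2: a=3 b=-17/93 c=-224/31 d=224/93
S(17/4) = 315/124

Δ: Δ0=4/3, Δ1=4, Δ2=-5
row 1: diag=8, rhs=16; c'=1/8, d'=2
row 2: denom=4−1·1/8=31/8; d'=(-54−1·2)/(31/8)=-448/31
back: M2=-448/31
back: M1=2−1/8·-448/31=118/31
M: M0=0, M1=118/31, M2=-448/31, M3=0
seg 0: a=-5, c=M0/2=0, d=(M1−M0)/(6·3)=59/279, b=Δ0−h0·(2M0+M1)/6=-53/93
seg 1: a=-1, c=M1/2=59/31, d=(M2−M1)/(6·1)=-283/93, b=Δ1−h1·(2M1+M2)/6=478/93
seg 2: a=3, c=M2/2=-224/31, d=(M3−M2)/(6·1)=224/93, b=Δ2−h2·(2M2+M3)/6=-17/93
t_q=17/4 → seg 2, τ=1/4; S=3+-17/93·τ+-224/31·τ²+224/93·τ³=315/124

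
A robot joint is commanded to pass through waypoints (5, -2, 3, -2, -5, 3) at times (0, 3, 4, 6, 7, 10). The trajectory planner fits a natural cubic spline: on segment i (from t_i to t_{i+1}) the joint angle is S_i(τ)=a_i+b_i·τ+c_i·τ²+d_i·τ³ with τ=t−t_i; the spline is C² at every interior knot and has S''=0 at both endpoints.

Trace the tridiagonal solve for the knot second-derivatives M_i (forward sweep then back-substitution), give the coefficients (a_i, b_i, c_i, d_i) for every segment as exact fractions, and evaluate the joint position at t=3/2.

Δ: Δ0=-7/3, Δ1=5, Δ2=-5/2, Δ3=-3, Δ4=8/3
row 1: diag=8, rhs=44; c'=1/8, d'=11/2
row 2: denom=6−1·1/8=47/8; d'=(-45−1·11/2)/(47/8)=-404/47
row 3: denom=6−2·16/47=250/47; d'=(-3−2·-404/47)/(250/47)=667/250
row 4: denom=8−1·47/250=1953/250; d'=(34−1·667/250)/(1953/250)=373/93
back: M4=373/93
back: M3=667/250−47/250·373/93=178/93
back: M2=-404/47−16/47·178/93=-860/93
back: M1=11/2−1/8·-860/93=619/93
M: M0=0, M1=619/93, M2=-860/93, M3=178/93, M4=373/93, M5=0
seg 0: a=5, c=M0/2=0, d=(M1−M0)/(6·3)=619/1674, b=Δ0−h0·(2M0+M1)/6=-351/62
seg 1: a=-2, c=M1/2=619/186, d=(M2−M1)/(6·1)=-493/186, b=Δ1−h1·(2M1+M2)/6=134/31
seg 2: a=3, c=M2/2=-430/93, d=(M3−M2)/(6·2)=173/186, b=Δ2−h2·(2M2+M3)/6=563/186
seg 3: a=-2, c=M3/2=89/93, d=(M4−M3)/(6·1)=65/186, b=Δ3−h3·(2M3+M4)/6=-267/62
seg 4: a=-5, c=M4/2=373/186, d=(M5−M4)/(6·3)=-373/1674, b=Δ4−h4·(2M4+M5)/6=-125/93
t_q=3/2 → seg 0, τ=3/2; S=5+-351/62·τ+0·τ²+619/1674·τ³=-1113/496

  seg 0: a=5 b=-351/62 c=0 d=619/1674
  seg 1: a=-2 b=134/31 c=619/186 d=-493/186
  seg 2: a=3 b=563/186 c=-430/93 d=173/186
  seg 3: a=-2 b=-267/62 c=89/93 d=65/186
  seg 4: a=-5 b=-125/93 c=373/186 d=-373/1674
S(3/2) = -1113/496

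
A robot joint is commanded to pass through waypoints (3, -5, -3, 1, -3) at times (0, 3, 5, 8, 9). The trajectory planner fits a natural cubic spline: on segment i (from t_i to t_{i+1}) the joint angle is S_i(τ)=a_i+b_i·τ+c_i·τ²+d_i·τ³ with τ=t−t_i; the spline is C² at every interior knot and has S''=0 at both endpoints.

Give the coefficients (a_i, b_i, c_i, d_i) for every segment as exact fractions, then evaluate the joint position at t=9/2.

  seg 0: a=3 b=-2477/678 c=0 d=223/2034
  seg 1: a=-5 b=-235/339 c=223/226 d=-95/1356
  seg 2: a=-3 b=818/339 c=64/113 d=-314/1017
  seg 3: a=1 b=-856/339 c=-250/113 d=250/339
S(9/2) = -14667/3616

Δ: Δ0=-8/3, Δ1=1, Δ2=4/3, Δ3=-4
row 1: diag=10, rhs=22; c'=1/5, d'=11/5
row 2: denom=10−2·1/5=48/5; d'=(2−2·11/5)/(48/5)=-1/4
row 3: denom=8−3·5/16=113/16; d'=(-32−3·-1/4)/(113/16)=-500/113
back: M3=-500/113
back: M2=-1/4−5/16·-500/113=128/113
back: M1=11/5−1/5·128/113=223/113
M: M0=0, M1=223/113, M2=128/113, M3=-500/113, M4=0
seg 0: a=3, c=M0/2=0, d=(M1−M0)/(6·3)=223/2034, b=Δ0−h0·(2M0+M1)/6=-2477/678
seg 1: a=-5, c=M1/2=223/226, d=(M2−M1)/(6·2)=-95/1356, b=Δ1−h1·(2M1+M2)/6=-235/339
seg 2: a=-3, c=M2/2=64/113, d=(M3−M2)/(6·3)=-314/1017, b=Δ2−h2·(2M2+M3)/6=818/339
seg 3: a=1, c=M3/2=-250/113, d=(M4−M3)/(6·1)=250/339, b=Δ3−h3·(2M3+M4)/6=-856/339
t_q=9/2 → seg 1, τ=3/2; S=-5+-235/339·τ+223/226·τ²+-95/1356·τ³=-14667/3616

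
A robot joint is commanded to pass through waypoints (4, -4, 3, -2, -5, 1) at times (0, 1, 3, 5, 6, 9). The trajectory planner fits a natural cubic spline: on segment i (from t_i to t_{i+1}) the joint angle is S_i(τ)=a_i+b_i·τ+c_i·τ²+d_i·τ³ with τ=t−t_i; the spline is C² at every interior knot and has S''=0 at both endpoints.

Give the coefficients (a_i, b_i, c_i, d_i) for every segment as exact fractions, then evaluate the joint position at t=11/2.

Δ: Δ0=-8, Δ1=7/2, Δ2=-5/2, Δ3=-3, Δ4=2
row 1: diag=6, rhs=69; c'=1/3, d'=23/2
row 2: denom=8−2·1/3=22/3; d'=(-36−2·23/2)/(22/3)=-177/22
row 3: denom=6−2·3/11=60/11; d'=(-3−2·-177/22)/(60/11)=12/5
row 4: denom=8−1·11/60=469/60; d'=(30−1·12/5)/(469/60)=1656/469
back: M4=1656/469
back: M3=12/5−11/60·1656/469=822/469
back: M2=-177/22−3/11·822/469=-7995/938
back: M1=23/2−1/3·-7995/938=6726/469
M: M0=0, M1=6726/469, M2=-7995/938, M3=822/469, M4=1656/469, M5=0
seg 0: a=4, c=M0/2=0, d=(M1−M0)/(6·1)=1121/469, b=Δ0−h0·(2M0+M1)/6=-4873/469
seg 1: a=-4, c=M1/2=3363/469, d=(M2−M1)/(6·2)=-7149/3752, b=Δ1−h1·(2M1+M2)/6=-1510/469
seg 2: a=3, c=M2/2=-7995/1876, d=(M3−M2)/(6·2)=459/536, b=Δ2−h2·(2M2+M3)/6=2437/938
seg 3: a=-2, c=M3/2=411/469, d=(M4−M3)/(6·1)=139/469, b=Δ3−h3·(2M3+M4)/6=-1957/469
seg 4: a=-5, c=M4/2=828/469, d=(M5−M4)/(6·3)=-92/469, b=Δ4−h4·(2M4+M5)/6=-718/469
t_q=11/2 → seg 3, τ=1/2; S=-2+-1957/469·τ+411/469·τ²+139/469·τ³=-2053/536

  seg 0: a=4 b=-4873/469 c=0 d=1121/469
  seg 1: a=-4 b=-1510/469 c=3363/469 d=-7149/3752
  seg 2: a=3 b=2437/938 c=-7995/1876 d=459/536
  seg 3: a=-2 b=-1957/469 c=411/469 d=139/469
  seg 4: a=-5 b=-718/469 c=828/469 d=-92/469
S(11/2) = -2053/536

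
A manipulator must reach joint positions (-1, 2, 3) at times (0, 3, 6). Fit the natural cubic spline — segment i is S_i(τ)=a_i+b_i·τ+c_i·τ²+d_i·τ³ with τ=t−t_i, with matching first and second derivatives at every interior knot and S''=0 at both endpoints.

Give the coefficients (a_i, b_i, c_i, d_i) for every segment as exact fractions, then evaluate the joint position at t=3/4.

  seg 0: a=-1 b=7/6 c=0 d=-1/54
  seg 1: a=2 b=2/3 c=-1/6 d=1/54
S(3/4) = -17/128

Δ: Δ0=1, Δ1=1/3
row 1: diag=12, rhs=-4; c'=1/4, d'=-1/3
back: M1=-1/3
M: M0=0, M1=-1/3, M2=0
seg 0: a=-1, c=M0/2=0, d=(M1−M0)/(6·3)=-1/54, b=Δ0−h0·(2M0+M1)/6=7/6
seg 1: a=2, c=M1/2=-1/6, d=(M2−M1)/(6·3)=1/54, b=Δ1−h1·(2M1+M2)/6=2/3
t_q=3/4 → seg 0, τ=3/4; S=-1+7/6·τ+0·τ²+-1/54·τ³=-17/128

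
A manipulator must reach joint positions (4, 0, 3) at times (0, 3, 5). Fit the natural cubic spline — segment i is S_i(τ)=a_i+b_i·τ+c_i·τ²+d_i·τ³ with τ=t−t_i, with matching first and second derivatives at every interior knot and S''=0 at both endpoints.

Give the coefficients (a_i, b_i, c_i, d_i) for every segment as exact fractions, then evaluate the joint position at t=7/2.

Δ: Δ0=-4/3, Δ1=3/2
row 1: diag=10, rhs=17; c'=1/5, d'=17/10
back: M1=17/10
M: M0=0, M1=17/10, M2=0
seg 0: a=4, c=M0/2=0, d=(M1−M0)/(6·3)=17/180, b=Δ0−h0·(2M0+M1)/6=-131/60
seg 1: a=0, c=M1/2=17/20, d=(M2−M1)/(6·2)=-17/120, b=Δ1−h1·(2M1+M2)/6=11/30
t_q=7/2 → seg 1, τ=1/2; S=0+11/30·τ+17/20·τ²+-17/120·τ³=121/320

  seg 0: a=4 b=-131/60 c=0 d=17/180
  seg 1: a=0 b=11/30 c=17/20 d=-17/120
S(7/2) = 121/320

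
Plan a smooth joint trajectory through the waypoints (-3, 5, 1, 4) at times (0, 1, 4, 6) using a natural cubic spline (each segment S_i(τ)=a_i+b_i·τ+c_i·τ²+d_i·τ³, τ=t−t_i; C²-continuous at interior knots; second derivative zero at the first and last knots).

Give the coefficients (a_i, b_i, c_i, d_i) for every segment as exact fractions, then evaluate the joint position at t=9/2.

Δ: Δ0=8, Δ1=-4/3, Δ2=3/2
row 1: diag=8, rhs=-56; c'=3/8, d'=-7
row 2: denom=10−3·3/8=71/8; d'=(17−3·-7)/(71/8)=304/71
back: M2=304/71
back: M1=-7−3/8·304/71=-611/71
M: M0=0, M1=-611/71, M2=304/71, M3=0
seg 0: a=-3, c=M0/2=0, d=(M1−M0)/(6·1)=-611/426, b=Δ0−h0·(2M0+M1)/6=4019/426
seg 1: a=5, c=M1/2=-611/142, d=(M2−M1)/(6·3)=305/426, b=Δ1−h1·(2M1+M2)/6=1093/213
seg 2: a=1, c=M2/2=152/71, d=(M3−M2)/(6·2)=-76/213, b=Δ2−h2·(2M2+M3)/6=-577/426
t_q=9/2 → seg 2, τ=1/2; S=1+-577/426·τ+152/71·τ²+-76/213·τ³=231/284

  seg 0: a=-3 b=4019/426 c=0 d=-611/426
  seg 1: a=5 b=1093/213 c=-611/142 d=305/426
  seg 2: a=1 b=-577/426 c=152/71 d=-76/213
S(9/2) = 231/284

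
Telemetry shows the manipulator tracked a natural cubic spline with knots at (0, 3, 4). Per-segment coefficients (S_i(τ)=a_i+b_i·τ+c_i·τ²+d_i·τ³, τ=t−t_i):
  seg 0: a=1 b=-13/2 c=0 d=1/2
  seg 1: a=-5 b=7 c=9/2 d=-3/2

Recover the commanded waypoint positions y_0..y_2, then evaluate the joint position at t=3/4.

y_0=1 y_1=-5 y_2=5
S(3/4) = -469/128

y_0 = S_0(0) = a_0 = 1
y_1 = S_1(0) = a_1 = -5
y_2 = S_1(1) = 5
t_q=3/4 is in segment 0 (τ=3/4); S_0(τ)=-469/128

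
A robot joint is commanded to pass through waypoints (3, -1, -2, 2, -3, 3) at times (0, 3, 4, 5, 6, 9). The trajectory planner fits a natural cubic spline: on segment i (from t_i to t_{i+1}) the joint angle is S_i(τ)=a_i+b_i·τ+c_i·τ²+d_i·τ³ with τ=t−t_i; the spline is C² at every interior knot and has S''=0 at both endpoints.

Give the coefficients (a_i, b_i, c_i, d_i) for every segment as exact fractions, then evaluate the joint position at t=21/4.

  seg 0: a=3 b=-610/897 c=0 d=-586/8073
  seg 1: a=-1 b=-2368/897 c=-586/897 d=2057/897
  seg 2: a=-2 b=877/299 c=5585/897 d=-356/69
  seg 3: a=2 b=-83/897 c=-8299/897 d=1299/299
  seg 4: a=-3 b=-4990/897 c=3392/897 d=-3392/8073
S(21/4) = 28063/19136

Δ: Δ0=-4/3, Δ1=-1, Δ2=4, Δ3=-5, Δ4=2
row 1: diag=8, rhs=2; c'=1/8, d'=1/4
row 2: denom=4−1·1/8=31/8; d'=(30−1·1/4)/(31/8)=238/31
row 3: denom=4−1·8/31=116/31; d'=(-54−1·238/31)/(116/31)=-478/29
row 4: denom=8−1·31/116=897/116; d'=(42−1·-478/29)/(897/116)=6784/897
back: M4=6784/897
back: M3=-478/29−31/116·6784/897=-16598/897
back: M2=238/31−8/31·-16598/897=11170/897
back: M1=1/4−1/8·11170/897=-1172/897
M: M0=0, M1=-1172/897, M2=11170/897, M3=-16598/897, M4=6784/897, M5=0
seg 0: a=3, c=M0/2=0, d=(M1−M0)/(6·3)=-586/8073, b=Δ0−h0·(2M0+M1)/6=-610/897
seg 1: a=-1, c=M1/2=-586/897, d=(M2−M1)/(6·1)=2057/897, b=Δ1−h1·(2M1+M2)/6=-2368/897
seg 2: a=-2, c=M2/2=5585/897, d=(M3−M2)/(6·1)=-356/69, b=Δ2−h2·(2M2+M3)/6=877/299
seg 3: a=2, c=M3/2=-8299/897, d=(M4−M3)/(6·1)=1299/299, b=Δ3−h3·(2M3+M4)/6=-83/897
seg 4: a=-3, c=M4/2=3392/897, d=(M5−M4)/(6·3)=-3392/8073, b=Δ4−h4·(2M4+M5)/6=-4990/897
t_q=21/4 → seg 3, τ=1/4; S=2+-83/897·τ+-8299/897·τ²+1299/299·τ³=28063/19136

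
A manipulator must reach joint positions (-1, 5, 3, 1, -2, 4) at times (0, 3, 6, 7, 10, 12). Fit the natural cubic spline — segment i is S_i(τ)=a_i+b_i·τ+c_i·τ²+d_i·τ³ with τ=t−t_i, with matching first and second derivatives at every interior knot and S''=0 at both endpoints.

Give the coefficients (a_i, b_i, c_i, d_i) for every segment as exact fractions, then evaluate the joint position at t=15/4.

  seg 0: a=-1 b=5248/2019 c=0 d=-1210/18171
  seg 1: a=5 b=1618/2019 c=-1210/2019 d=74/2019
  seg 2: a=3 b=-3644/2019 c=-544/2019 d=50/673
  seg 3: a=1 b=-4282/2019 c=-94/2019 d=2545/18171
  seg 4: a=-2 b=2789/2019 c=817/673 d=-817/4038
S(15/4) = 113697/21536

Δ: Δ0=2, Δ1=-2/3, Δ2=-2, Δ3=-1, Δ4=3
row 1: diag=12, rhs=-16; c'=1/4, d'=-4/3
row 2: denom=8−3·1/4=29/4; d'=(-8−3·-4/3)/(29/4)=-16/29
row 3: denom=8−1·4/29=228/29; d'=(6−1·-16/29)/(228/29)=5/6
row 4: denom=10−3·29/76=673/76; d'=(24−3·5/6)/(673/76)=1634/673
back: M4=1634/673
back: M3=5/6−29/76·1634/673=-188/2019
back: M2=-16/29−4/29·-188/2019=-1088/2019
back: M1=-4/3−1/4·-1088/2019=-2420/2019
M: M0=0, M1=-2420/2019, M2=-1088/2019, M3=-188/2019, M4=1634/673, M5=0
seg 0: a=-1, c=M0/2=0, d=(M1−M0)/(6·3)=-1210/18171, b=Δ0−h0·(2M0+M1)/6=5248/2019
seg 1: a=5, c=M1/2=-1210/2019, d=(M2−M1)/(6·3)=74/2019, b=Δ1−h1·(2M1+M2)/6=1618/2019
seg 2: a=3, c=M2/2=-544/2019, d=(M3−M2)/(6·1)=50/673, b=Δ2−h2·(2M2+M3)/6=-3644/2019
seg 3: a=1, c=M3/2=-94/2019, d=(M4−M3)/(6·3)=2545/18171, b=Δ3−h3·(2M3+M4)/6=-4282/2019
seg 4: a=-2, c=M4/2=817/673, d=(M5−M4)/(6·2)=-817/4038, b=Δ4−h4·(2M4+M5)/6=2789/2019
t_q=15/4 → seg 1, τ=3/4; S=5+1618/2019·τ+-1210/2019·τ²+74/2019·τ³=113697/21536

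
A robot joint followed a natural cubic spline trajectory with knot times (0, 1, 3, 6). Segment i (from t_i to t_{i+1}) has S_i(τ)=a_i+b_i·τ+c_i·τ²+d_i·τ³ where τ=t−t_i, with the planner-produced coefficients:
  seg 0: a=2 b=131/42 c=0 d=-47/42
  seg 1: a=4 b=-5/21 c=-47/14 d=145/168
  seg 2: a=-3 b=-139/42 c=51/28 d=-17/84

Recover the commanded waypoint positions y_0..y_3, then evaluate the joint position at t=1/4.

y_0 = S_0(0) = a_0 = 2
y_1 = S_1(0) = a_1 = 4
y_2 = S_2(0) = a_2 = -3
y_3 = S_2(3) = -2
t_q=1/4 is in segment 0 (τ=1/4); S_0(τ)=2475/896

y_0=2 y_1=4 y_2=-3 y_3=-2
S(1/4) = 2475/896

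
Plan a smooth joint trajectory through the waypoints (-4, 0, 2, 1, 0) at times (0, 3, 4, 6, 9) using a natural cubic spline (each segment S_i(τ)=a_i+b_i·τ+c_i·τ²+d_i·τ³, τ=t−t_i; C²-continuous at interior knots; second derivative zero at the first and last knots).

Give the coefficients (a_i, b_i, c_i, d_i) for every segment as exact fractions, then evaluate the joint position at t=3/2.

  seg 0: a=-4 b=66/73 c=0 d=94/1971
  seg 1: a=0 b=160/73 c=94/219 d=-136/219
  seg 2: a=2 b=260/219 c=-314/219 d=517/1752
  seg 3: a=1 b=-147/146 c=295/876 d=-295/7884
S(3/2) = -725/292

Δ: Δ0=4/3, Δ1=2, Δ2=-1/2, Δ3=-1/3
row 1: diag=8, rhs=4; c'=1/8, d'=1/2
row 2: denom=6−1·1/8=47/8; d'=(-15−1·1/2)/(47/8)=-124/47
row 3: denom=10−2·16/47=438/47; d'=(1−2·-124/47)/(438/47)=295/438
back: M3=295/438
back: M2=-124/47−16/47·295/438=-628/219
back: M1=1/2−1/8·-628/219=188/219
M: M0=0, M1=188/219, M2=-628/219, M3=295/438, M4=0
seg 0: a=-4, c=M0/2=0, d=(M1−M0)/(6·3)=94/1971, b=Δ0−h0·(2M0+M1)/6=66/73
seg 1: a=0, c=M1/2=94/219, d=(M2−M1)/(6·1)=-136/219, b=Δ1−h1·(2M1+M2)/6=160/73
seg 2: a=2, c=M2/2=-314/219, d=(M3−M2)/(6·2)=517/1752, b=Δ2−h2·(2M2+M3)/6=260/219
seg 3: a=1, c=M3/2=295/876, d=(M4−M3)/(6·3)=-295/7884, b=Δ3−h3·(2M3+M4)/6=-147/146
t_q=3/2 → seg 0, τ=3/2; S=-4+66/73·τ+0·τ²+94/1971·τ³=-725/292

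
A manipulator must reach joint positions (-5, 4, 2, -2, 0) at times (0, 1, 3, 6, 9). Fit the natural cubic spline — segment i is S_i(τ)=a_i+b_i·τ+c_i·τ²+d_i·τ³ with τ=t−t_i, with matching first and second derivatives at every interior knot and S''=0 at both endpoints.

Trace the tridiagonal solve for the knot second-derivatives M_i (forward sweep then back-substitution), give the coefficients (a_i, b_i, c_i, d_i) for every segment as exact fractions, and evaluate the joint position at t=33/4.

Δ: Δ0=9, Δ1=-1, Δ2=-4/3, Δ3=2/3
row 1: diag=6, rhs=-60; c'=1/3, d'=-10
row 2: denom=10−2·1/3=28/3; d'=(-2−2·-10)/(28/3)=27/14
row 3: denom=12−3·9/28=309/28; d'=(12−3·27/14)/(309/28)=58/103
back: M3=58/103
back: M2=27/14−9/28·58/103=180/103
back: M1=-10−1/3·180/103=-1090/103
M: M0=0, M1=-1090/103, M2=180/103, M3=58/103, M4=0
seg 0: a=-5, c=M0/2=0, d=(M1−M0)/(6·1)=-545/309, b=Δ0−h0·(2M0+M1)/6=3326/309
seg 1: a=4, c=M1/2=-545/103, d=(M2−M1)/(6·2)=635/618, b=Δ1−h1·(2M1+M2)/6=1691/309
seg 2: a=2, c=M2/2=90/103, d=(M3−M2)/(6·3)=-61/927, b=Δ2−h2·(2M2+M3)/6=-1039/309
seg 3: a=-2, c=M3/2=29/103, d=(M4−M3)/(6·3)=-29/927, b=Δ3−h3·(2M3+M4)/6=32/309
t_q=33/4 → seg 3, τ=9/4; S=-2+32/309·τ+29/103·τ²+-29/927·τ³=-4601/6592

  seg 0: a=-5 b=3326/309 c=0 d=-545/309
  seg 1: a=4 b=1691/309 c=-545/103 d=635/618
  seg 2: a=2 b=-1039/309 c=90/103 d=-61/927
  seg 3: a=-2 b=32/309 c=29/103 d=-29/927
S(33/4) = -4601/6592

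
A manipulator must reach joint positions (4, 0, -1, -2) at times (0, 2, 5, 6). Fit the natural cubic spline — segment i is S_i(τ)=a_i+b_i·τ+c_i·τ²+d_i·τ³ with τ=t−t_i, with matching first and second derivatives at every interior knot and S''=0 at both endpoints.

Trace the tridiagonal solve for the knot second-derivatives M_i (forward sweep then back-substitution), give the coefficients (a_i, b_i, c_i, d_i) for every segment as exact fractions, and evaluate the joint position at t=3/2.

  seg 0: a=4 b=-518/213 c=0 d=23/213
  seg 1: a=0 b=-242/213 c=46/71 d=-9/71
  seg 2: a=-1 b=-143/213 c=-35/71 d=35/213
S(3/2) = 407/568

Δ: Δ0=-2, Δ1=-1/3, Δ2=-1
row 1: diag=10, rhs=10; c'=3/10, d'=1
row 2: denom=8−3·3/10=71/10; d'=(-4−3·1)/(71/10)=-70/71
back: M2=-70/71
back: M1=1−3/10·-70/71=92/71
M: M0=0, M1=92/71, M2=-70/71, M3=0
seg 0: a=4, c=M0/2=0, d=(M1−M0)/(6·2)=23/213, b=Δ0−h0·(2M0+M1)/6=-518/213
seg 1: a=0, c=M1/2=46/71, d=(M2−M1)/(6·3)=-9/71, b=Δ1−h1·(2M1+M2)/6=-242/213
seg 2: a=-1, c=M2/2=-35/71, d=(M3−M2)/(6·1)=35/213, b=Δ2−h2·(2M2+M3)/6=-143/213
t_q=3/2 → seg 0, τ=3/2; S=4+-518/213·τ+0·τ²+23/213·τ³=407/568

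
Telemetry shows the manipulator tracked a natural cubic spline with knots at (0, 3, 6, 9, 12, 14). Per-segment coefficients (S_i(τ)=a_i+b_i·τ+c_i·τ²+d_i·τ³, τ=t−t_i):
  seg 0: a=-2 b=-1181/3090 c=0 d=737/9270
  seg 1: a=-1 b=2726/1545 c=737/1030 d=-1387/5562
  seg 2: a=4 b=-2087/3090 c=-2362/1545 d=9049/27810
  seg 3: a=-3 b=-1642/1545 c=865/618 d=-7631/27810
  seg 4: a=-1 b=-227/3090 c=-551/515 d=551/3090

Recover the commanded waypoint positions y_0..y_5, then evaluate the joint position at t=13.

y_0=-2 y_1=-1 y_2=4 y_3=-3 y_4=-1 y_5=-4
S(13) = -1012/515

y_0 = S_0(0) = a_0 = -2
y_1 = S_1(0) = a_1 = -1
y_2 = S_2(0) = a_2 = 4
y_3 = S_3(0) = a_3 = -3
y_4 = S_4(0) = a_4 = -1
y_5 = S_4(2) = -4
t_q=13 is in segment 4 (τ=1); S_4(τ)=-1012/515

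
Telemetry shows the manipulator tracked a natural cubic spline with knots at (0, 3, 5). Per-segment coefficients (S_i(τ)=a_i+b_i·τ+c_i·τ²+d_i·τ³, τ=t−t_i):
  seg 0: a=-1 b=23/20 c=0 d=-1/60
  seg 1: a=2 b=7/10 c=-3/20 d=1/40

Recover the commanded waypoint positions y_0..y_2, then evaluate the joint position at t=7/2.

y_0=-1 y_1=2 y_2=3
S(7/2) = 741/320

y_0 = S_0(0) = a_0 = -1
y_1 = S_1(0) = a_1 = 2
y_2 = S_1(2) = 3
t_q=7/2 is in segment 1 (τ=1/2); S_1(τ)=741/320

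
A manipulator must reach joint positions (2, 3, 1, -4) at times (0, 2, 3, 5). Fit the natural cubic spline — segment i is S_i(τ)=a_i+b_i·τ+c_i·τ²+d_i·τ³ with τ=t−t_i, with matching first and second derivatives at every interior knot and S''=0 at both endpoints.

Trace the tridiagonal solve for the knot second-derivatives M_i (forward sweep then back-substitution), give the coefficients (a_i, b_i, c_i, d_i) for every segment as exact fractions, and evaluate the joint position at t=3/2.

Δ: Δ0=1/2, Δ1=-2, Δ2=-5/2
row 1: diag=6, rhs=-15; c'=1/6, d'=-5/2
row 2: denom=6−1·1/6=35/6; d'=(-3−1·-5/2)/(35/6)=-3/35
back: M2=-3/35
back: M1=-5/2−1/6·-3/35=-87/35
M: M0=0, M1=-87/35, M2=-3/35, M3=0
seg 0: a=2, c=M0/2=0, d=(M1−M0)/(6·2)=-29/140, b=Δ0−h0·(2M0+M1)/6=93/70
seg 1: a=3, c=M1/2=-87/70, d=(M2−M1)/(6·1)=2/5, b=Δ1−h1·(2M1+M2)/6=-81/70
seg 2: a=1, c=M2/2=-3/70, d=(M3−M2)/(6·2)=1/140, b=Δ2−h2·(2M2+M3)/6=-171/70
t_q=3/2 → seg 0, τ=3/2; S=2+93/70·τ+0·τ²+-29/140·τ³=527/160

  seg 0: a=2 b=93/70 c=0 d=-29/140
  seg 1: a=3 b=-81/70 c=-87/70 d=2/5
  seg 2: a=1 b=-171/70 c=-3/70 d=1/140
S(3/2) = 527/160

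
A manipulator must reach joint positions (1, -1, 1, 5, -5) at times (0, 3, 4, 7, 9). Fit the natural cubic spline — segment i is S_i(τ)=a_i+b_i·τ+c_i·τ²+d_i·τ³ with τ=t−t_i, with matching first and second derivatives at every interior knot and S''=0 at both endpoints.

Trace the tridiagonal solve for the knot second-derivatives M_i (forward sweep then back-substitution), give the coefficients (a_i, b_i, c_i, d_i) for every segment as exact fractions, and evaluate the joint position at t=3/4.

Δ: Δ0=-2/3, Δ1=2, Δ2=4/3, Δ3=-5
row 1: diag=8, rhs=16; c'=1/8, d'=2
row 2: denom=8−1·1/8=63/8; d'=(-4−1·2)/(63/8)=-16/21
row 3: denom=10−3·8/21=62/7; d'=(-38−3·-16/21)/(62/7)=-125/31
back: M3=-125/31
back: M2=-16/21−8/21·-125/31=24/31
back: M1=2−1/8·24/31=59/31
M: M0=0, M1=59/31, M2=24/31, M3=-125/31, M4=0
seg 0: a=1, c=M0/2=0, d=(M1−M0)/(6·3)=59/558, b=Δ0−h0·(2M0+M1)/6=-301/186
seg 1: a=-1, c=M1/2=59/62, d=(M2−M1)/(6·1)=-35/186, b=Δ1−h1·(2M1+M2)/6=115/93
seg 2: a=1, c=M2/2=12/31, d=(M3−M2)/(6·3)=-149/558, b=Δ2−h2·(2M2+M3)/6=479/186
seg 3: a=5, c=M3/2=-125/62, d=(M4−M3)/(6·2)=125/372, b=Δ3−h3·(2M3+M4)/6=-215/93
t_q=3/4 → seg 0, τ=3/4; S=1+-301/186·τ+0·τ²+59/558·τ³=-671/3968

  seg 0: a=1 b=-301/186 c=0 d=59/558
  seg 1: a=-1 b=115/93 c=59/62 d=-35/186
  seg 2: a=1 b=479/186 c=12/31 d=-149/558
  seg 3: a=5 b=-215/93 c=-125/62 d=125/372
S(3/4) = -671/3968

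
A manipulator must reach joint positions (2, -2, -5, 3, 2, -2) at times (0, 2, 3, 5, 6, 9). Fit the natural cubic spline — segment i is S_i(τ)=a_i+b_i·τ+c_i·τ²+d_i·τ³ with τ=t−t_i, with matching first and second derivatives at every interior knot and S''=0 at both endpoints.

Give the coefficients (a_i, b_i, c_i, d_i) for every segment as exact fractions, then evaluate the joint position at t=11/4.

  seg 0: a=2 b=-4768/4359 c=0 d=-1975/8718
  seg 1: a=-2 b=-16618/4359 c=-1975/1453 d=9466/4359
  seg 2: a=-5 b=-70/4359 c=7491/1453 d=-6860/4359
  seg 3: a=3 b=7502/4359 c=-6229/1453 d=6826/4359
  seg 4: a=2 b=-9394/4359 c=597/1453 d=-199/4359
S(11/4) = -218889/46496

Δ: Δ0=-2, Δ1=-3, Δ2=4, Δ3=-1, Δ4=-4/3
row 1: diag=6, rhs=-6; c'=1/6, d'=-1
row 2: denom=6−1·1/6=35/6; d'=(42−1·-1)/(35/6)=258/35
row 3: denom=6−2·12/35=186/35; d'=(-30−2·258/35)/(186/35)=-261/31
row 4: denom=8−1·35/186=1453/186; d'=(-2−1·-261/31)/(1453/186)=1194/1453
back: M4=1194/1453
back: M3=-261/31−35/186·1194/1453=-12458/1453
back: M2=258/35−12/35·-12458/1453=14982/1453
back: M1=-1−1/6·14982/1453=-3950/1453
M: M0=0, M1=-3950/1453, M2=14982/1453, M3=-12458/1453, M4=1194/1453, M5=0
seg 0: a=2, c=M0/2=0, d=(M1−M0)/(6·2)=-1975/8718, b=Δ0−h0·(2M0+M1)/6=-4768/4359
seg 1: a=-2, c=M1/2=-1975/1453, d=(M2−M1)/(6·1)=9466/4359, b=Δ1−h1·(2M1+M2)/6=-16618/4359
seg 2: a=-5, c=M2/2=7491/1453, d=(M3−M2)/(6·2)=-6860/4359, b=Δ2−h2·(2M2+M3)/6=-70/4359
seg 3: a=3, c=M3/2=-6229/1453, d=(M4−M3)/(6·1)=6826/4359, b=Δ3−h3·(2M3+M4)/6=7502/4359
seg 4: a=2, c=M4/2=597/1453, d=(M5−M4)/(6·3)=-199/4359, b=Δ4−h4·(2M4+M5)/6=-9394/4359
t_q=11/4 → seg 1, τ=3/4; S=-2+-16618/4359·τ+-1975/1453·τ²+9466/4359·τ³=-218889/46496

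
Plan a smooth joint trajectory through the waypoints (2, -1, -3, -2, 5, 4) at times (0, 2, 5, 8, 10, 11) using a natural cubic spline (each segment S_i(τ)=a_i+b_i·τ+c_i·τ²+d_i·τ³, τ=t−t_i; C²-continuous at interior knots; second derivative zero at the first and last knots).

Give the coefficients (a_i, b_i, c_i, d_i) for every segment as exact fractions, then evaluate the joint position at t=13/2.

Δ: Δ0=-3/2, Δ1=-2/3, Δ2=1/3, Δ3=7/2, Δ4=-1
row 1: diag=10, rhs=5; c'=3/10, d'=1/2
row 2: denom=12−3·3/10=111/10; d'=(6−3·1/2)/(111/10)=15/37
row 3: denom=10−3·10/37=340/37; d'=(19−3·15/37)/(340/37)=329/170
row 4: denom=6−2·37/170=473/85; d'=(-27−2·329/170)/(473/85)=-2624/473
back: M4=-2624/473
back: M3=329/170−37/170·-2624/473=2973/946
back: M2=15/37−10/37·2973/946=-210/473
back: M1=1/2−3/10·-210/473=599/946
M: M0=0, M1=599/946, M2=-210/473, M3=2973/946, M4=-2624/473, M5=0
seg 0: a=2, c=M0/2=0, d=(M1−M0)/(6·2)=599/11352, b=Δ0−h0·(2M0+M1)/6=-2428/1419
seg 1: a=-1, c=M1/2=599/1892, d=(M2−M1)/(6·3)=-1019/17028, b=Δ1−h1·(2M1+M2)/6=-3059/2838
seg 2: a=-3, c=M2/2=-105/473, d=(M3−M2)/(6·3)=377/1892, b=Δ2−h2·(2M2+M3)/6=-4507/5676
seg 3: a=-2, c=M3/2=2973/1892, d=(M4−M3)/(6·2)=-8221/11352, b=Δ3−h3·(2M3+M4)/6=9235/2838
seg 4: a=5, c=M4/2=-1312/473, d=(M5−M4)/(6·1)=1312/1419, b=Δ4−h4·(2M4+M5)/6=1205/1419
t_q=13/2 → seg 2, τ=3/2; S=-3+-4507/5676·τ+-105/473·τ²+377/1892·τ³=-60817/15136

  seg 0: a=2 b=-2428/1419 c=0 d=599/11352
  seg 1: a=-1 b=-3059/2838 c=599/1892 d=-1019/17028
  seg 2: a=-3 b=-4507/5676 c=-105/473 d=377/1892
  seg 3: a=-2 b=9235/2838 c=2973/1892 d=-8221/11352
  seg 4: a=5 b=1205/1419 c=-1312/473 d=1312/1419
S(13/2) = -60817/15136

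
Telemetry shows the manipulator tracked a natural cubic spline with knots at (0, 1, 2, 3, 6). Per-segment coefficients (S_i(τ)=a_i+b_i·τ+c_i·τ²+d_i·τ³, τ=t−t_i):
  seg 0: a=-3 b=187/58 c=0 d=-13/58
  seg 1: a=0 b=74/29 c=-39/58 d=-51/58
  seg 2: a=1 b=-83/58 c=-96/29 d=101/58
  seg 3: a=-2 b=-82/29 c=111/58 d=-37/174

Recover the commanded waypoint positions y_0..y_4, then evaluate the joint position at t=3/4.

y_0=-3 y_1=0 y_2=1 y_3=-2 y_4=1
S(3/4) = -2511/3712

y_0 = S_0(0) = a_0 = -3
y_1 = S_1(0) = a_1 = 0
y_2 = S_2(0) = a_2 = 1
y_3 = S_3(0) = a_3 = -2
y_4 = S_3(3) = 1
t_q=3/4 is in segment 0 (τ=3/4); S_0(τ)=-2511/3712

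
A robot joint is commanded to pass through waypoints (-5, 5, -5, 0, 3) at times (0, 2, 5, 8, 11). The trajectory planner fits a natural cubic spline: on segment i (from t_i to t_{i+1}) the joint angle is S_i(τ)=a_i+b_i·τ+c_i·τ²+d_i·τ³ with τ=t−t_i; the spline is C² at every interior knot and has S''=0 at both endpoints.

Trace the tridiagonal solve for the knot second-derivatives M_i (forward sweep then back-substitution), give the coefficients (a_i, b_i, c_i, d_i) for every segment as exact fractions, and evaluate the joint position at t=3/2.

  seg 0: a=-5 b=64/9 c=0 d=-19/36
  seg 1: a=5 b=7/9 c=-19/6 d=97/162
  seg 2: a=-5 b=-37/18 c=20/9 d=-53/162
  seg 3: a=0 b=22/9 c=-13/18 d=13/162
S(3/2) = 373/96

Δ: Δ0=5, Δ1=-10/3, Δ2=5/3, Δ3=1
row 1: diag=10, rhs=-50; c'=3/10, d'=-5
row 2: denom=12−3·3/10=111/10; d'=(30−3·-5)/(111/10)=150/37
row 3: denom=12−3·10/37=414/37; d'=(-4−3·150/37)/(414/37)=-13/9
back: M3=-13/9
back: M2=150/37−10/37·-13/9=40/9
back: M1=-5−3/10·40/9=-19/3
M: M0=0, M1=-19/3, M2=40/9, M3=-13/9, M4=0
seg 0: a=-5, c=M0/2=0, d=(M1−M0)/(6·2)=-19/36, b=Δ0−h0·(2M0+M1)/6=64/9
seg 1: a=5, c=M1/2=-19/6, d=(M2−M1)/(6·3)=97/162, b=Δ1−h1·(2M1+M2)/6=7/9
seg 2: a=-5, c=M2/2=20/9, d=(M3−M2)/(6·3)=-53/162, b=Δ2−h2·(2M2+M3)/6=-37/18
seg 3: a=0, c=M3/2=-13/18, d=(M4−M3)/(6·3)=13/162, b=Δ3−h3·(2M3+M4)/6=22/9
t_q=3/2 → seg 0, τ=3/2; S=-5+64/9·τ+0·τ²+-19/36·τ³=373/96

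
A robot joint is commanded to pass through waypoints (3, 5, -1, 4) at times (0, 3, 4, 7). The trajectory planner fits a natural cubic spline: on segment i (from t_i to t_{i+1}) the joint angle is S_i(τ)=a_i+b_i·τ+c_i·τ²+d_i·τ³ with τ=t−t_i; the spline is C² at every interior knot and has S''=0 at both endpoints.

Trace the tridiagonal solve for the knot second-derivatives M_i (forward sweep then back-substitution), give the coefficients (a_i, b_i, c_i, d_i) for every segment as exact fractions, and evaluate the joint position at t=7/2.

Δ: Δ0=2/3, Δ1=-6, Δ2=5/3
row 1: diag=8, rhs=-40; c'=1/8, d'=-5
row 2: denom=8−1·1/8=63/8; d'=(46−1·-5)/(63/8)=136/21
back: M2=136/21
back: M1=-5−1/8·136/21=-122/21
M: M0=0, M1=-122/21, M2=136/21, M3=0
seg 0: a=3, c=M0/2=0, d=(M1−M0)/(6·3)=-61/189, b=Δ0−h0·(2M0+M1)/6=25/7
seg 1: a=5, c=M1/2=-61/21, d=(M2−M1)/(6·1)=43/21, b=Δ1−h1·(2M1+M2)/6=-36/7
seg 2: a=-1, c=M2/2=68/21, d=(M3−M2)/(6·3)=-68/189, b=Δ2−h2·(2M2+M3)/6=-101/21
t_q=7/2 → seg 1, τ=1/2; S=5+-36/7·τ+-61/21·τ²+43/21·τ³=47/24

  seg 0: a=3 b=25/7 c=0 d=-61/189
  seg 1: a=5 b=-36/7 c=-61/21 d=43/21
  seg 2: a=-1 b=-101/21 c=68/21 d=-68/189
S(7/2) = 47/24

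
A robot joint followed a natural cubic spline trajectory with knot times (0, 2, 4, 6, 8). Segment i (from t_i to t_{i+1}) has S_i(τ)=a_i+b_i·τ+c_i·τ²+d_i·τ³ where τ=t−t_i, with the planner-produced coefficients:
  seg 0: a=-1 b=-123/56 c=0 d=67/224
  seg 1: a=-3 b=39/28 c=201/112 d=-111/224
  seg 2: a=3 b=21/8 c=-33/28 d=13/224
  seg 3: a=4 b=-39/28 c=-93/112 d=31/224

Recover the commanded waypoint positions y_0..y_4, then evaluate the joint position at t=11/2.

y_0 = S_0(0) = a_0 = -1
y_1 = S_1(0) = a_1 = -3
y_2 = S_2(0) = a_2 = 3
y_3 = S_3(0) = a_3 = 4
y_4 = S_3(2) = -1
t_q=11/2 is in segment 2 (τ=3/2); S_2(τ)=8031/1792

y_0=-1 y_1=-3 y_2=3 y_3=4 y_4=-1
S(11/2) = 8031/1792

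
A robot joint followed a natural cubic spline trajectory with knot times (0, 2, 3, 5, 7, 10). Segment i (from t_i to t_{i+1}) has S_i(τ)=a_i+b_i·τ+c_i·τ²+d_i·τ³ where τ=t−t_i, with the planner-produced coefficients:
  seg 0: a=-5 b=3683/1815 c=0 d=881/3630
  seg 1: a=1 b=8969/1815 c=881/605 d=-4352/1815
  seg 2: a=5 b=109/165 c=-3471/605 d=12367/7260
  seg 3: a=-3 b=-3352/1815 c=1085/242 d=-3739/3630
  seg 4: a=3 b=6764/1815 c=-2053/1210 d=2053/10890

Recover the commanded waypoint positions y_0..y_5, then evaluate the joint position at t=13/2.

y_0=-5 y_1=1 y_2=5 y_3=-3 y_4=3 y_5=4
S(13/2) = 8143/9680

y_0 = S_0(0) = a_0 = -5
y_1 = S_1(0) = a_1 = 1
y_2 = S_2(0) = a_2 = 5
y_3 = S_3(0) = a_3 = -3
y_4 = S_4(0) = a_4 = 3
y_5 = S_4(3) = 4
t_q=13/2 is in segment 3 (τ=3/2); S_3(τ)=8143/9680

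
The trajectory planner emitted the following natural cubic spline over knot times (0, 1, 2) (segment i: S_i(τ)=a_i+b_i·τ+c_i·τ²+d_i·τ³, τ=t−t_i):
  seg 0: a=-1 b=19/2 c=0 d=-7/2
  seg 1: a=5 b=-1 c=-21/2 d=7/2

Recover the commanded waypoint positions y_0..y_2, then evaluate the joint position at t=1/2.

y_0 = S_0(0) = a_0 = -1
y_1 = S_1(0) = a_1 = 5
y_2 = S_1(1) = -3
t_q=1/2 is in segment 0 (τ=1/2); S_0(τ)=53/16

y_0=-1 y_1=5 y_2=-3
S(1/2) = 53/16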